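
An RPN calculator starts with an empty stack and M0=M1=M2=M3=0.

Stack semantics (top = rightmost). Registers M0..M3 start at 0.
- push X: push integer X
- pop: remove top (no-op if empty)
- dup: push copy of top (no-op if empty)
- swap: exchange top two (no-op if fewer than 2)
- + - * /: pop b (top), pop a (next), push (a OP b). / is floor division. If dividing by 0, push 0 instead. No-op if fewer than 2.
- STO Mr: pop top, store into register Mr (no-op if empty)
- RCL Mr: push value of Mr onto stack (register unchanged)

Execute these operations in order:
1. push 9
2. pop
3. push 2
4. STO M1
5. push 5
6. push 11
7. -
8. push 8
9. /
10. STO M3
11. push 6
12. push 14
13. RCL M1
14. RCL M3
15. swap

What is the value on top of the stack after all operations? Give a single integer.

Answer: 2

Derivation:
After op 1 (push 9): stack=[9] mem=[0,0,0,0]
After op 2 (pop): stack=[empty] mem=[0,0,0,0]
After op 3 (push 2): stack=[2] mem=[0,0,0,0]
After op 4 (STO M1): stack=[empty] mem=[0,2,0,0]
After op 5 (push 5): stack=[5] mem=[0,2,0,0]
After op 6 (push 11): stack=[5,11] mem=[0,2,0,0]
After op 7 (-): stack=[-6] mem=[0,2,0,0]
After op 8 (push 8): stack=[-6,8] mem=[0,2,0,0]
After op 9 (/): stack=[-1] mem=[0,2,0,0]
After op 10 (STO M3): stack=[empty] mem=[0,2,0,-1]
After op 11 (push 6): stack=[6] mem=[0,2,0,-1]
After op 12 (push 14): stack=[6,14] mem=[0,2,0,-1]
After op 13 (RCL M1): stack=[6,14,2] mem=[0,2,0,-1]
After op 14 (RCL M3): stack=[6,14,2,-1] mem=[0,2,0,-1]
After op 15 (swap): stack=[6,14,-1,2] mem=[0,2,0,-1]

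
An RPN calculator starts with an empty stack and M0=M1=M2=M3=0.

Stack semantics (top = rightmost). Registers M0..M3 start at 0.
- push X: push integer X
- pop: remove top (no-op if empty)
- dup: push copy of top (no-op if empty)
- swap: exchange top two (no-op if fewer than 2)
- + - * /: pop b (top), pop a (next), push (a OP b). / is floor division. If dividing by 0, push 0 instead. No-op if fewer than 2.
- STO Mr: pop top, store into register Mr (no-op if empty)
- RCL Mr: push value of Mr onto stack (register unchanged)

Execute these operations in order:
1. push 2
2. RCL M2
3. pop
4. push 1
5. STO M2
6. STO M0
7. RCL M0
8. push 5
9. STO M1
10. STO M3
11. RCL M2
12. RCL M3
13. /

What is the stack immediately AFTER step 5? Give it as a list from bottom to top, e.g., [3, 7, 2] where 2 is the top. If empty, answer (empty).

After op 1 (push 2): stack=[2] mem=[0,0,0,0]
After op 2 (RCL M2): stack=[2,0] mem=[0,0,0,0]
After op 3 (pop): stack=[2] mem=[0,0,0,0]
After op 4 (push 1): stack=[2,1] mem=[0,0,0,0]
After op 5 (STO M2): stack=[2] mem=[0,0,1,0]

[2]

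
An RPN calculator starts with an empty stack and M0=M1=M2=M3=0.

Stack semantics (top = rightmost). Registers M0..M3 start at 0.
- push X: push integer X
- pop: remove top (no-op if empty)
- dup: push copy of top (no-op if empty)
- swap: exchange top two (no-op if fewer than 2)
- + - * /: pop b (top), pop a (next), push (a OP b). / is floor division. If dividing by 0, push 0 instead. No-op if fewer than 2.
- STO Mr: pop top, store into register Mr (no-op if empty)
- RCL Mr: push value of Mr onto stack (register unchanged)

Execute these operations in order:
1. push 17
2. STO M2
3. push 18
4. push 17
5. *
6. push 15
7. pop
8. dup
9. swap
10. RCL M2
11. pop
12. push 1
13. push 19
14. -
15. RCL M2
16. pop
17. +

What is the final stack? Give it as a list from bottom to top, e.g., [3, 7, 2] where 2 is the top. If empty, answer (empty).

After op 1 (push 17): stack=[17] mem=[0,0,0,0]
After op 2 (STO M2): stack=[empty] mem=[0,0,17,0]
After op 3 (push 18): stack=[18] mem=[0,0,17,0]
After op 4 (push 17): stack=[18,17] mem=[0,0,17,0]
After op 5 (*): stack=[306] mem=[0,0,17,0]
After op 6 (push 15): stack=[306,15] mem=[0,0,17,0]
After op 7 (pop): stack=[306] mem=[0,0,17,0]
After op 8 (dup): stack=[306,306] mem=[0,0,17,0]
After op 9 (swap): stack=[306,306] mem=[0,0,17,0]
After op 10 (RCL M2): stack=[306,306,17] mem=[0,0,17,0]
After op 11 (pop): stack=[306,306] mem=[0,0,17,0]
After op 12 (push 1): stack=[306,306,1] mem=[0,0,17,0]
After op 13 (push 19): stack=[306,306,1,19] mem=[0,0,17,0]
After op 14 (-): stack=[306,306,-18] mem=[0,0,17,0]
After op 15 (RCL M2): stack=[306,306,-18,17] mem=[0,0,17,0]
After op 16 (pop): stack=[306,306,-18] mem=[0,0,17,0]
After op 17 (+): stack=[306,288] mem=[0,0,17,0]

Answer: [306, 288]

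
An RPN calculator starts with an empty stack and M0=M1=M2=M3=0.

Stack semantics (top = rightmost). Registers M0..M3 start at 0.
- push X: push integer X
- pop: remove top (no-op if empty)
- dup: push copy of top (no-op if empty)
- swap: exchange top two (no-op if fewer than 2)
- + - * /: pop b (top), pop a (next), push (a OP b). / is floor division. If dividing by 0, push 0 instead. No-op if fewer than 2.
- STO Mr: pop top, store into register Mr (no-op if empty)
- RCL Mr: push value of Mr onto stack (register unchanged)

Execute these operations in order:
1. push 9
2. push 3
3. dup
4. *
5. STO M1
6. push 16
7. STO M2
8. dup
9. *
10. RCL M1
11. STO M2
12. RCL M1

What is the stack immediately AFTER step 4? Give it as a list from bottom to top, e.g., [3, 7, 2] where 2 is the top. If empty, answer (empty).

After op 1 (push 9): stack=[9] mem=[0,0,0,0]
After op 2 (push 3): stack=[9,3] mem=[0,0,0,0]
After op 3 (dup): stack=[9,3,3] mem=[0,0,0,0]
After op 4 (*): stack=[9,9] mem=[0,0,0,0]

[9, 9]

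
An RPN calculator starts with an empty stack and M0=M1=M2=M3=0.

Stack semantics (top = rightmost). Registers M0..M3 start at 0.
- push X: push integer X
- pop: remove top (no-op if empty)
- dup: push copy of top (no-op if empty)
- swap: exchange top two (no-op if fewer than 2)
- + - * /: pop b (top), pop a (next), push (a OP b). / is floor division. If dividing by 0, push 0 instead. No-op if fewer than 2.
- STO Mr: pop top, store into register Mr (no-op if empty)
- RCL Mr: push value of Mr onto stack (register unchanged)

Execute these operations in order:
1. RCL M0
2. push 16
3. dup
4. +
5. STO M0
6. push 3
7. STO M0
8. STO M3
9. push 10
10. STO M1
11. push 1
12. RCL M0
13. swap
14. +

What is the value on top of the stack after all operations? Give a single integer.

Answer: 4

Derivation:
After op 1 (RCL M0): stack=[0] mem=[0,0,0,0]
After op 2 (push 16): stack=[0,16] mem=[0,0,0,0]
After op 3 (dup): stack=[0,16,16] mem=[0,0,0,0]
After op 4 (+): stack=[0,32] mem=[0,0,0,0]
After op 5 (STO M0): stack=[0] mem=[32,0,0,0]
After op 6 (push 3): stack=[0,3] mem=[32,0,0,0]
After op 7 (STO M0): stack=[0] mem=[3,0,0,0]
After op 8 (STO M3): stack=[empty] mem=[3,0,0,0]
After op 9 (push 10): stack=[10] mem=[3,0,0,0]
After op 10 (STO M1): stack=[empty] mem=[3,10,0,0]
After op 11 (push 1): stack=[1] mem=[3,10,0,0]
After op 12 (RCL M0): stack=[1,3] mem=[3,10,0,0]
After op 13 (swap): stack=[3,1] mem=[3,10,0,0]
After op 14 (+): stack=[4] mem=[3,10,0,0]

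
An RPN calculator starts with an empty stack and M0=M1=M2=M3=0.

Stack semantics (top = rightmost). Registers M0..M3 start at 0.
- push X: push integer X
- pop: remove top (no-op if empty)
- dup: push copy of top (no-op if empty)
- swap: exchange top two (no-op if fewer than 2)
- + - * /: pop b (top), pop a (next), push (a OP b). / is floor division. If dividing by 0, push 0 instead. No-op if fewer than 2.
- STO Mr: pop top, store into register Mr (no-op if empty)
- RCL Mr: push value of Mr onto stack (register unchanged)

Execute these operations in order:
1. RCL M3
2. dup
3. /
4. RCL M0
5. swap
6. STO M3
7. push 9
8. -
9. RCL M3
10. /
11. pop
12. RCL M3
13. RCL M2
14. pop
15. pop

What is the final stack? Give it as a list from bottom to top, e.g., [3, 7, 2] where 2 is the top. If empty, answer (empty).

After op 1 (RCL M3): stack=[0] mem=[0,0,0,0]
After op 2 (dup): stack=[0,0] mem=[0,0,0,0]
After op 3 (/): stack=[0] mem=[0,0,0,0]
After op 4 (RCL M0): stack=[0,0] mem=[0,0,0,0]
After op 5 (swap): stack=[0,0] mem=[0,0,0,0]
After op 6 (STO M3): stack=[0] mem=[0,0,0,0]
After op 7 (push 9): stack=[0,9] mem=[0,0,0,0]
After op 8 (-): stack=[-9] mem=[0,0,0,0]
After op 9 (RCL M3): stack=[-9,0] mem=[0,0,0,0]
After op 10 (/): stack=[0] mem=[0,0,0,0]
After op 11 (pop): stack=[empty] mem=[0,0,0,0]
After op 12 (RCL M3): stack=[0] mem=[0,0,0,0]
After op 13 (RCL M2): stack=[0,0] mem=[0,0,0,0]
After op 14 (pop): stack=[0] mem=[0,0,0,0]
After op 15 (pop): stack=[empty] mem=[0,0,0,0]

Answer: (empty)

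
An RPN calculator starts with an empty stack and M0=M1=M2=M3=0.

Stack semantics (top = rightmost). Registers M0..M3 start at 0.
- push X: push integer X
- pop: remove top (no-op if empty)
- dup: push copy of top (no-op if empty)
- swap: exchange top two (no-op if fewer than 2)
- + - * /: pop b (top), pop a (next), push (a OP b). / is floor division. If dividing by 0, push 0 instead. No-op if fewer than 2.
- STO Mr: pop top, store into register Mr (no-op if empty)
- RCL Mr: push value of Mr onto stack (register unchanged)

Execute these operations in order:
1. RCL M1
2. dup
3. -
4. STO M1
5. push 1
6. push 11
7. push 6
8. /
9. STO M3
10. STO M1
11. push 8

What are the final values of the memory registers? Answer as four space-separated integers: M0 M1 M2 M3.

Answer: 0 1 0 1

Derivation:
After op 1 (RCL M1): stack=[0] mem=[0,0,0,0]
After op 2 (dup): stack=[0,0] mem=[0,0,0,0]
After op 3 (-): stack=[0] mem=[0,0,0,0]
After op 4 (STO M1): stack=[empty] mem=[0,0,0,0]
After op 5 (push 1): stack=[1] mem=[0,0,0,0]
After op 6 (push 11): stack=[1,11] mem=[0,0,0,0]
After op 7 (push 6): stack=[1,11,6] mem=[0,0,0,0]
After op 8 (/): stack=[1,1] mem=[0,0,0,0]
After op 9 (STO M3): stack=[1] mem=[0,0,0,1]
After op 10 (STO M1): stack=[empty] mem=[0,1,0,1]
After op 11 (push 8): stack=[8] mem=[0,1,0,1]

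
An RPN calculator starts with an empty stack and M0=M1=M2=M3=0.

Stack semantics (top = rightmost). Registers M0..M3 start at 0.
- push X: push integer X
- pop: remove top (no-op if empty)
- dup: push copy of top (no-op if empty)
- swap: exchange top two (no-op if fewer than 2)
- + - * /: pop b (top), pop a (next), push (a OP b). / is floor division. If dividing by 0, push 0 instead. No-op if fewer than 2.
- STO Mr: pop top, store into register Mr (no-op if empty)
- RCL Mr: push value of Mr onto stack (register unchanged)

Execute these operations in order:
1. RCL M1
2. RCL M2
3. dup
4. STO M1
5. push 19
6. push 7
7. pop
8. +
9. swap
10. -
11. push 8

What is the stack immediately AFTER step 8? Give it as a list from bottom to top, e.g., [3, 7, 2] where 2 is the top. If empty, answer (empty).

After op 1 (RCL M1): stack=[0] mem=[0,0,0,0]
After op 2 (RCL M2): stack=[0,0] mem=[0,0,0,0]
After op 3 (dup): stack=[0,0,0] mem=[0,0,0,0]
After op 4 (STO M1): stack=[0,0] mem=[0,0,0,0]
After op 5 (push 19): stack=[0,0,19] mem=[0,0,0,0]
After op 6 (push 7): stack=[0,0,19,7] mem=[0,0,0,0]
After op 7 (pop): stack=[0,0,19] mem=[0,0,0,0]
After op 8 (+): stack=[0,19] mem=[0,0,0,0]

[0, 19]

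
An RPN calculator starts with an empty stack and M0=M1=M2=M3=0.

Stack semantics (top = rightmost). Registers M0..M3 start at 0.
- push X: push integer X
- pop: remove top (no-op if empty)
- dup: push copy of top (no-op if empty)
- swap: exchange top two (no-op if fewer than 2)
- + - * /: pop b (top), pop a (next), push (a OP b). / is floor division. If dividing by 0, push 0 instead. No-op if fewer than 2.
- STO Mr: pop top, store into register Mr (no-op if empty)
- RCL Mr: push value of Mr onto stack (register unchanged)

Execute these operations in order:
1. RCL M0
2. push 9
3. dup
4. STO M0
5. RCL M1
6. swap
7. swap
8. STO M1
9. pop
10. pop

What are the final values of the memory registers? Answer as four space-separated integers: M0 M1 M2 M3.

After op 1 (RCL M0): stack=[0] mem=[0,0,0,0]
After op 2 (push 9): stack=[0,9] mem=[0,0,0,0]
After op 3 (dup): stack=[0,9,9] mem=[0,0,0,0]
After op 4 (STO M0): stack=[0,9] mem=[9,0,0,0]
After op 5 (RCL M1): stack=[0,9,0] mem=[9,0,0,0]
After op 6 (swap): stack=[0,0,9] mem=[9,0,0,0]
After op 7 (swap): stack=[0,9,0] mem=[9,0,0,0]
After op 8 (STO M1): stack=[0,9] mem=[9,0,0,0]
After op 9 (pop): stack=[0] mem=[9,0,0,0]
After op 10 (pop): stack=[empty] mem=[9,0,0,0]

Answer: 9 0 0 0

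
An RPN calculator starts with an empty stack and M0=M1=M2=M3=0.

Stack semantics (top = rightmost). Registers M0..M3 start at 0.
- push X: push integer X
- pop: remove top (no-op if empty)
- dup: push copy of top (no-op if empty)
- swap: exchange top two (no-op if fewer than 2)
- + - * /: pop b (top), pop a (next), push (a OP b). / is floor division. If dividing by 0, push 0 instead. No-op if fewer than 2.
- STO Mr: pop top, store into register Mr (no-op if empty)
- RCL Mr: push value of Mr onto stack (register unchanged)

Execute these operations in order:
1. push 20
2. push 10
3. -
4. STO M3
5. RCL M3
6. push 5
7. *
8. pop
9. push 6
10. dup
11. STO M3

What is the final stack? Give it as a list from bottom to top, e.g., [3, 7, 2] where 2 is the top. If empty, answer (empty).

After op 1 (push 20): stack=[20] mem=[0,0,0,0]
After op 2 (push 10): stack=[20,10] mem=[0,0,0,0]
After op 3 (-): stack=[10] mem=[0,0,0,0]
After op 4 (STO M3): stack=[empty] mem=[0,0,0,10]
After op 5 (RCL M3): stack=[10] mem=[0,0,0,10]
After op 6 (push 5): stack=[10,5] mem=[0,0,0,10]
After op 7 (*): stack=[50] mem=[0,0,0,10]
After op 8 (pop): stack=[empty] mem=[0,0,0,10]
After op 9 (push 6): stack=[6] mem=[0,0,0,10]
After op 10 (dup): stack=[6,6] mem=[0,0,0,10]
After op 11 (STO M3): stack=[6] mem=[0,0,0,6]

Answer: [6]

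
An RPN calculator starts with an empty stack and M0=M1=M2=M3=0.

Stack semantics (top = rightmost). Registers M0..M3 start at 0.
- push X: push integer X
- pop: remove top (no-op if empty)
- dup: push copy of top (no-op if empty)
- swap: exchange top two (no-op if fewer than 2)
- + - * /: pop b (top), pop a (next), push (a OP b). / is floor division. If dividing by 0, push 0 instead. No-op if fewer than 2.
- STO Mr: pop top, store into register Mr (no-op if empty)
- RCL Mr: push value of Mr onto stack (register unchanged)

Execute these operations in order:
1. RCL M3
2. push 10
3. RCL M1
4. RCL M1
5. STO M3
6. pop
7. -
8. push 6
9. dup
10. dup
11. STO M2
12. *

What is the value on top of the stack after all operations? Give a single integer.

Answer: 36

Derivation:
After op 1 (RCL M3): stack=[0] mem=[0,0,0,0]
After op 2 (push 10): stack=[0,10] mem=[0,0,0,0]
After op 3 (RCL M1): stack=[0,10,0] mem=[0,0,0,0]
After op 4 (RCL M1): stack=[0,10,0,0] mem=[0,0,0,0]
After op 5 (STO M3): stack=[0,10,0] mem=[0,0,0,0]
After op 6 (pop): stack=[0,10] mem=[0,0,0,0]
After op 7 (-): stack=[-10] mem=[0,0,0,0]
After op 8 (push 6): stack=[-10,6] mem=[0,0,0,0]
After op 9 (dup): stack=[-10,6,6] mem=[0,0,0,0]
After op 10 (dup): stack=[-10,6,6,6] mem=[0,0,0,0]
After op 11 (STO M2): stack=[-10,6,6] mem=[0,0,6,0]
After op 12 (*): stack=[-10,36] mem=[0,0,6,0]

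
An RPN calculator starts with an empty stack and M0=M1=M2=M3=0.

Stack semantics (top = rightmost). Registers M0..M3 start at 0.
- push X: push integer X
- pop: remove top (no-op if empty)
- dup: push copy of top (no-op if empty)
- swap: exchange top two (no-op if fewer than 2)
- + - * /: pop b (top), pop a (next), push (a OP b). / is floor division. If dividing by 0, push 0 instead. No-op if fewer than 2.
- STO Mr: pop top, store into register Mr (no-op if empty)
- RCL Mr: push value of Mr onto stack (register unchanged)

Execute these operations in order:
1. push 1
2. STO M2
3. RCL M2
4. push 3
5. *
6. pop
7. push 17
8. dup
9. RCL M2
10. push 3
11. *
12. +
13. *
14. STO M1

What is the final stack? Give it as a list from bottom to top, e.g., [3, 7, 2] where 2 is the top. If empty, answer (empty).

Answer: (empty)

Derivation:
After op 1 (push 1): stack=[1] mem=[0,0,0,0]
After op 2 (STO M2): stack=[empty] mem=[0,0,1,0]
After op 3 (RCL M2): stack=[1] mem=[0,0,1,0]
After op 4 (push 3): stack=[1,3] mem=[0,0,1,0]
After op 5 (*): stack=[3] mem=[0,0,1,0]
After op 6 (pop): stack=[empty] mem=[0,0,1,0]
After op 7 (push 17): stack=[17] mem=[0,0,1,0]
After op 8 (dup): stack=[17,17] mem=[0,0,1,0]
After op 9 (RCL M2): stack=[17,17,1] mem=[0,0,1,0]
After op 10 (push 3): stack=[17,17,1,3] mem=[0,0,1,0]
After op 11 (*): stack=[17,17,3] mem=[0,0,1,0]
After op 12 (+): stack=[17,20] mem=[0,0,1,0]
After op 13 (*): stack=[340] mem=[0,0,1,0]
After op 14 (STO M1): stack=[empty] mem=[0,340,1,0]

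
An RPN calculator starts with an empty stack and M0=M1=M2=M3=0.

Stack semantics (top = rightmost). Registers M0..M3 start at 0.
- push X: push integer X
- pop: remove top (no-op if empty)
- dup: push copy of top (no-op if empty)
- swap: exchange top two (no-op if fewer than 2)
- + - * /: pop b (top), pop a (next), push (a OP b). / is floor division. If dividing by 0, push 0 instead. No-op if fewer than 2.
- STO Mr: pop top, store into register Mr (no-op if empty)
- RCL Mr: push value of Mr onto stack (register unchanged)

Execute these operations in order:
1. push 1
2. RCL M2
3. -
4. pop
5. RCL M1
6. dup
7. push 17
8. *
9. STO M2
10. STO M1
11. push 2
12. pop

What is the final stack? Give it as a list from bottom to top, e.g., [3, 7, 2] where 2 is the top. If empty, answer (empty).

After op 1 (push 1): stack=[1] mem=[0,0,0,0]
After op 2 (RCL M2): stack=[1,0] mem=[0,0,0,0]
After op 3 (-): stack=[1] mem=[0,0,0,0]
After op 4 (pop): stack=[empty] mem=[0,0,0,0]
After op 5 (RCL M1): stack=[0] mem=[0,0,0,0]
After op 6 (dup): stack=[0,0] mem=[0,0,0,0]
After op 7 (push 17): stack=[0,0,17] mem=[0,0,0,0]
After op 8 (*): stack=[0,0] mem=[0,0,0,0]
After op 9 (STO M2): stack=[0] mem=[0,0,0,0]
After op 10 (STO M1): stack=[empty] mem=[0,0,0,0]
After op 11 (push 2): stack=[2] mem=[0,0,0,0]
After op 12 (pop): stack=[empty] mem=[0,0,0,0]

Answer: (empty)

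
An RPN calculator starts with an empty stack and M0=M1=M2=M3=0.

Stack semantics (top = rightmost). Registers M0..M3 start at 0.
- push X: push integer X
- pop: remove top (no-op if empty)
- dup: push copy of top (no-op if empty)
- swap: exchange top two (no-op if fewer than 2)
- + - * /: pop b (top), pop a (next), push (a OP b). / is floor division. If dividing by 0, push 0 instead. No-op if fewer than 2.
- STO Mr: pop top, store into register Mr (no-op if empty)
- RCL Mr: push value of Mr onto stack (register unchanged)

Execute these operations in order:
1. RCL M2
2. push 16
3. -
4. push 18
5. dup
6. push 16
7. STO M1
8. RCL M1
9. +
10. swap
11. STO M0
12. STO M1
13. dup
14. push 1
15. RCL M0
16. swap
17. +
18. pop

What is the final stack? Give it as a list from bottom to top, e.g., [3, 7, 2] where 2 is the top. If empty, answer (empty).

Answer: [-16, -16]

Derivation:
After op 1 (RCL M2): stack=[0] mem=[0,0,0,0]
After op 2 (push 16): stack=[0,16] mem=[0,0,0,0]
After op 3 (-): stack=[-16] mem=[0,0,0,0]
After op 4 (push 18): stack=[-16,18] mem=[0,0,0,0]
After op 5 (dup): stack=[-16,18,18] mem=[0,0,0,0]
After op 6 (push 16): stack=[-16,18,18,16] mem=[0,0,0,0]
After op 7 (STO M1): stack=[-16,18,18] mem=[0,16,0,0]
After op 8 (RCL M1): stack=[-16,18,18,16] mem=[0,16,0,0]
After op 9 (+): stack=[-16,18,34] mem=[0,16,0,0]
After op 10 (swap): stack=[-16,34,18] mem=[0,16,0,0]
After op 11 (STO M0): stack=[-16,34] mem=[18,16,0,0]
After op 12 (STO M1): stack=[-16] mem=[18,34,0,0]
After op 13 (dup): stack=[-16,-16] mem=[18,34,0,0]
After op 14 (push 1): stack=[-16,-16,1] mem=[18,34,0,0]
After op 15 (RCL M0): stack=[-16,-16,1,18] mem=[18,34,0,0]
After op 16 (swap): stack=[-16,-16,18,1] mem=[18,34,0,0]
After op 17 (+): stack=[-16,-16,19] mem=[18,34,0,0]
After op 18 (pop): stack=[-16,-16] mem=[18,34,0,0]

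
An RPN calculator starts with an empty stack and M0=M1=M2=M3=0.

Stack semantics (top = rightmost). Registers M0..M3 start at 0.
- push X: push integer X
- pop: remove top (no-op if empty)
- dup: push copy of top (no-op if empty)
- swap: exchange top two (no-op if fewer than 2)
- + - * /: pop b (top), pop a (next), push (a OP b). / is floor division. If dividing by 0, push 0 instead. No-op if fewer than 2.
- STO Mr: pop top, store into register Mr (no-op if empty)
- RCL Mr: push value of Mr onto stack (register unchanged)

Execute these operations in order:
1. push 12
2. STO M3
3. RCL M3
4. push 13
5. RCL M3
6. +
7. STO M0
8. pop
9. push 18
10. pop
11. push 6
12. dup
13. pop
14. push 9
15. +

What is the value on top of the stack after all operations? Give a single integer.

After op 1 (push 12): stack=[12] mem=[0,0,0,0]
After op 2 (STO M3): stack=[empty] mem=[0,0,0,12]
After op 3 (RCL M3): stack=[12] mem=[0,0,0,12]
After op 4 (push 13): stack=[12,13] mem=[0,0,0,12]
After op 5 (RCL M3): stack=[12,13,12] mem=[0,0,0,12]
After op 6 (+): stack=[12,25] mem=[0,0,0,12]
After op 7 (STO M0): stack=[12] mem=[25,0,0,12]
After op 8 (pop): stack=[empty] mem=[25,0,0,12]
After op 9 (push 18): stack=[18] mem=[25,0,0,12]
After op 10 (pop): stack=[empty] mem=[25,0,0,12]
After op 11 (push 6): stack=[6] mem=[25,0,0,12]
After op 12 (dup): stack=[6,6] mem=[25,0,0,12]
After op 13 (pop): stack=[6] mem=[25,0,0,12]
After op 14 (push 9): stack=[6,9] mem=[25,0,0,12]
After op 15 (+): stack=[15] mem=[25,0,0,12]

Answer: 15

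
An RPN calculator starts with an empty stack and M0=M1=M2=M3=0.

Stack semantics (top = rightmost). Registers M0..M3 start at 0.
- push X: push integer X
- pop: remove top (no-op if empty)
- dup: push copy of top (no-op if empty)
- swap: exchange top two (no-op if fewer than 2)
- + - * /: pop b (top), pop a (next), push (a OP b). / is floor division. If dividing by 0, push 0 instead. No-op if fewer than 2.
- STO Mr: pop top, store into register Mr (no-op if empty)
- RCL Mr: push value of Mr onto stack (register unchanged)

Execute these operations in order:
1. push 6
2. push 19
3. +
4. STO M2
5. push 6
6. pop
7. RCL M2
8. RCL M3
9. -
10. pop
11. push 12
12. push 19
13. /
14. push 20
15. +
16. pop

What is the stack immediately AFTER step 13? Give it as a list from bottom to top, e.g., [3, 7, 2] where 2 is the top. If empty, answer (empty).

After op 1 (push 6): stack=[6] mem=[0,0,0,0]
After op 2 (push 19): stack=[6,19] mem=[0,0,0,0]
After op 3 (+): stack=[25] mem=[0,0,0,0]
After op 4 (STO M2): stack=[empty] mem=[0,0,25,0]
After op 5 (push 6): stack=[6] mem=[0,0,25,0]
After op 6 (pop): stack=[empty] mem=[0,0,25,0]
After op 7 (RCL M2): stack=[25] mem=[0,0,25,0]
After op 8 (RCL M3): stack=[25,0] mem=[0,0,25,0]
After op 9 (-): stack=[25] mem=[0,0,25,0]
After op 10 (pop): stack=[empty] mem=[0,0,25,0]
After op 11 (push 12): stack=[12] mem=[0,0,25,0]
After op 12 (push 19): stack=[12,19] mem=[0,0,25,0]
After op 13 (/): stack=[0] mem=[0,0,25,0]

[0]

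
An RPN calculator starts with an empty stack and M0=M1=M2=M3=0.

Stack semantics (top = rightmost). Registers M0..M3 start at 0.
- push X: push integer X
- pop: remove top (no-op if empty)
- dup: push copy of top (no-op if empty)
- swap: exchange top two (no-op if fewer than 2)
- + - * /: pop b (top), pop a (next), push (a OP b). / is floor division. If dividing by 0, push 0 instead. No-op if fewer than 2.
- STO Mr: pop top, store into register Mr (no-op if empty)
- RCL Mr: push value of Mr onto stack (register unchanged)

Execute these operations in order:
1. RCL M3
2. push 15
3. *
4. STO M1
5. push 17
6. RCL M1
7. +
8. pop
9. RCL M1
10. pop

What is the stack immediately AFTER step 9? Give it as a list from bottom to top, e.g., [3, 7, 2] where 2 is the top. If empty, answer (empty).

After op 1 (RCL M3): stack=[0] mem=[0,0,0,0]
After op 2 (push 15): stack=[0,15] mem=[0,0,0,0]
After op 3 (*): stack=[0] mem=[0,0,0,0]
After op 4 (STO M1): stack=[empty] mem=[0,0,0,0]
After op 5 (push 17): stack=[17] mem=[0,0,0,0]
After op 6 (RCL M1): stack=[17,0] mem=[0,0,0,0]
After op 7 (+): stack=[17] mem=[0,0,0,0]
After op 8 (pop): stack=[empty] mem=[0,0,0,0]
After op 9 (RCL M1): stack=[0] mem=[0,0,0,0]

[0]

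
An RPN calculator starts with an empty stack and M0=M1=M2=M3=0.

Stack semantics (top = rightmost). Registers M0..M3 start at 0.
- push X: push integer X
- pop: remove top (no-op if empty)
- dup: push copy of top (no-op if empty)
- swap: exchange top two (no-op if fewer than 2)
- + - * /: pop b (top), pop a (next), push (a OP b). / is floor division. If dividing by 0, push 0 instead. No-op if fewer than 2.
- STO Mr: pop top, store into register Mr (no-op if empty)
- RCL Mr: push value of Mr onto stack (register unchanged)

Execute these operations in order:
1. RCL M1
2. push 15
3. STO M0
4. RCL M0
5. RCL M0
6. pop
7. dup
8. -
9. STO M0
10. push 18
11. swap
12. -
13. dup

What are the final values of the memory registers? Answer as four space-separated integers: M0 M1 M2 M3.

After op 1 (RCL M1): stack=[0] mem=[0,0,0,0]
After op 2 (push 15): stack=[0,15] mem=[0,0,0,0]
After op 3 (STO M0): stack=[0] mem=[15,0,0,0]
After op 4 (RCL M0): stack=[0,15] mem=[15,0,0,0]
After op 5 (RCL M0): stack=[0,15,15] mem=[15,0,0,0]
After op 6 (pop): stack=[0,15] mem=[15,0,0,0]
After op 7 (dup): stack=[0,15,15] mem=[15,0,0,0]
After op 8 (-): stack=[0,0] mem=[15,0,0,0]
After op 9 (STO M0): stack=[0] mem=[0,0,0,0]
After op 10 (push 18): stack=[0,18] mem=[0,0,0,0]
After op 11 (swap): stack=[18,0] mem=[0,0,0,0]
After op 12 (-): stack=[18] mem=[0,0,0,0]
After op 13 (dup): stack=[18,18] mem=[0,0,0,0]

Answer: 0 0 0 0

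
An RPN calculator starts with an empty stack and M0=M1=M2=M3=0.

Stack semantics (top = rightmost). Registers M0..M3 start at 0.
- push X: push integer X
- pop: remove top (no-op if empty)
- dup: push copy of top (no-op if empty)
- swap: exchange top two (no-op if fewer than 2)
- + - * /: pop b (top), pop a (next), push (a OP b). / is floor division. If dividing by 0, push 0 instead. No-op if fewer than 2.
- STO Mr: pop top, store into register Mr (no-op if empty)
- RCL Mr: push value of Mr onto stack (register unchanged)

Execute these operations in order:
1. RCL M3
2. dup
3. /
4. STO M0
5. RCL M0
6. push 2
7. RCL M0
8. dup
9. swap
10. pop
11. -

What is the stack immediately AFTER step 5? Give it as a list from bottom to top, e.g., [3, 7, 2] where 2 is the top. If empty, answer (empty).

After op 1 (RCL M3): stack=[0] mem=[0,0,0,0]
After op 2 (dup): stack=[0,0] mem=[0,0,0,0]
After op 3 (/): stack=[0] mem=[0,0,0,0]
After op 4 (STO M0): stack=[empty] mem=[0,0,0,0]
After op 5 (RCL M0): stack=[0] mem=[0,0,0,0]

[0]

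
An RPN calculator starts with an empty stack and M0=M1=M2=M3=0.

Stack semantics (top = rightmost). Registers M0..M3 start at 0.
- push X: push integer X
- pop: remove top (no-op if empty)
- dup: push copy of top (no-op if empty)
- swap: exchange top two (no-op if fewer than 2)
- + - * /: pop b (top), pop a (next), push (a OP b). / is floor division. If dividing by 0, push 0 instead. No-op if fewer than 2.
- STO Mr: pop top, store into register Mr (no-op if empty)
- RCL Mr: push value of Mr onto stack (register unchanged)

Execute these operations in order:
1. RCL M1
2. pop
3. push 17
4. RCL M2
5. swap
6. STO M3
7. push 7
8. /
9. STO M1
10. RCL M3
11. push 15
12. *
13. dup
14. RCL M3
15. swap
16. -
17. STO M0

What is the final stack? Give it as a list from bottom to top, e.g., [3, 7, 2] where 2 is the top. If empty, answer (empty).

After op 1 (RCL M1): stack=[0] mem=[0,0,0,0]
After op 2 (pop): stack=[empty] mem=[0,0,0,0]
After op 3 (push 17): stack=[17] mem=[0,0,0,0]
After op 4 (RCL M2): stack=[17,0] mem=[0,0,0,0]
After op 5 (swap): stack=[0,17] mem=[0,0,0,0]
After op 6 (STO M3): stack=[0] mem=[0,0,0,17]
After op 7 (push 7): stack=[0,7] mem=[0,0,0,17]
After op 8 (/): stack=[0] mem=[0,0,0,17]
After op 9 (STO M1): stack=[empty] mem=[0,0,0,17]
After op 10 (RCL M3): stack=[17] mem=[0,0,0,17]
After op 11 (push 15): stack=[17,15] mem=[0,0,0,17]
After op 12 (*): stack=[255] mem=[0,0,0,17]
After op 13 (dup): stack=[255,255] mem=[0,0,0,17]
After op 14 (RCL M3): stack=[255,255,17] mem=[0,0,0,17]
After op 15 (swap): stack=[255,17,255] mem=[0,0,0,17]
After op 16 (-): stack=[255,-238] mem=[0,0,0,17]
After op 17 (STO M0): stack=[255] mem=[-238,0,0,17]

Answer: [255]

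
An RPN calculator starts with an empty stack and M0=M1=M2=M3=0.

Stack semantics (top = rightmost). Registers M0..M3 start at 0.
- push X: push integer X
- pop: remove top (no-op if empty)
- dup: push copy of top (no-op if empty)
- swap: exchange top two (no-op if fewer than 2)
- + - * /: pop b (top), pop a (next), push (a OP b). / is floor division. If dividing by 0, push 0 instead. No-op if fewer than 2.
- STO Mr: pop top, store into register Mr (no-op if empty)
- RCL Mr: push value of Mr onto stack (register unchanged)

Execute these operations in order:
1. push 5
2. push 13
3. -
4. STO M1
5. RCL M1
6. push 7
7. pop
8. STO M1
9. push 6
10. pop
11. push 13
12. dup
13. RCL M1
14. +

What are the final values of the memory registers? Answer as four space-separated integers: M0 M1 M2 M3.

Answer: 0 -8 0 0

Derivation:
After op 1 (push 5): stack=[5] mem=[0,0,0,0]
After op 2 (push 13): stack=[5,13] mem=[0,0,0,0]
After op 3 (-): stack=[-8] mem=[0,0,0,0]
After op 4 (STO M1): stack=[empty] mem=[0,-8,0,0]
After op 5 (RCL M1): stack=[-8] mem=[0,-8,0,0]
After op 6 (push 7): stack=[-8,7] mem=[0,-8,0,0]
After op 7 (pop): stack=[-8] mem=[0,-8,0,0]
After op 8 (STO M1): stack=[empty] mem=[0,-8,0,0]
After op 9 (push 6): stack=[6] mem=[0,-8,0,0]
After op 10 (pop): stack=[empty] mem=[0,-8,0,0]
After op 11 (push 13): stack=[13] mem=[0,-8,0,0]
After op 12 (dup): stack=[13,13] mem=[0,-8,0,0]
After op 13 (RCL M1): stack=[13,13,-8] mem=[0,-8,0,0]
After op 14 (+): stack=[13,5] mem=[0,-8,0,0]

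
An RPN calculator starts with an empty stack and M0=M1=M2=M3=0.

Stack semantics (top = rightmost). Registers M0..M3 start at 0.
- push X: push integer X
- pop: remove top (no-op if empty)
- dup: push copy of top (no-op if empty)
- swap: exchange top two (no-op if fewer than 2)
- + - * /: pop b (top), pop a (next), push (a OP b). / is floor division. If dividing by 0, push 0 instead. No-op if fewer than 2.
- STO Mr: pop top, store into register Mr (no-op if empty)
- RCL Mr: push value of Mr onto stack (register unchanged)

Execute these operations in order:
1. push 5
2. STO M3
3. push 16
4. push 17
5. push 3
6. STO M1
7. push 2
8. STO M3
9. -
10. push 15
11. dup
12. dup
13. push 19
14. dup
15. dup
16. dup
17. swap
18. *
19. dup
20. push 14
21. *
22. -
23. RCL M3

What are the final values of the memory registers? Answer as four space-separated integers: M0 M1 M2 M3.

Answer: 0 3 0 2

Derivation:
After op 1 (push 5): stack=[5] mem=[0,0,0,0]
After op 2 (STO M3): stack=[empty] mem=[0,0,0,5]
After op 3 (push 16): stack=[16] mem=[0,0,0,5]
After op 4 (push 17): stack=[16,17] mem=[0,0,0,5]
After op 5 (push 3): stack=[16,17,3] mem=[0,0,0,5]
After op 6 (STO M1): stack=[16,17] mem=[0,3,0,5]
After op 7 (push 2): stack=[16,17,2] mem=[0,3,0,5]
After op 8 (STO M3): stack=[16,17] mem=[0,3,0,2]
After op 9 (-): stack=[-1] mem=[0,3,0,2]
After op 10 (push 15): stack=[-1,15] mem=[0,3,0,2]
After op 11 (dup): stack=[-1,15,15] mem=[0,3,0,2]
After op 12 (dup): stack=[-1,15,15,15] mem=[0,3,0,2]
After op 13 (push 19): stack=[-1,15,15,15,19] mem=[0,3,0,2]
After op 14 (dup): stack=[-1,15,15,15,19,19] mem=[0,3,0,2]
After op 15 (dup): stack=[-1,15,15,15,19,19,19] mem=[0,3,0,2]
After op 16 (dup): stack=[-1,15,15,15,19,19,19,19] mem=[0,3,0,2]
After op 17 (swap): stack=[-1,15,15,15,19,19,19,19] mem=[0,3,0,2]
After op 18 (*): stack=[-1,15,15,15,19,19,361] mem=[0,3,0,2]
After op 19 (dup): stack=[-1,15,15,15,19,19,361,361] mem=[0,3,0,2]
After op 20 (push 14): stack=[-1,15,15,15,19,19,361,361,14] mem=[0,3,0,2]
After op 21 (*): stack=[-1,15,15,15,19,19,361,5054] mem=[0,3,0,2]
After op 22 (-): stack=[-1,15,15,15,19,19,-4693] mem=[0,3,0,2]
After op 23 (RCL M3): stack=[-1,15,15,15,19,19,-4693,2] mem=[0,3,0,2]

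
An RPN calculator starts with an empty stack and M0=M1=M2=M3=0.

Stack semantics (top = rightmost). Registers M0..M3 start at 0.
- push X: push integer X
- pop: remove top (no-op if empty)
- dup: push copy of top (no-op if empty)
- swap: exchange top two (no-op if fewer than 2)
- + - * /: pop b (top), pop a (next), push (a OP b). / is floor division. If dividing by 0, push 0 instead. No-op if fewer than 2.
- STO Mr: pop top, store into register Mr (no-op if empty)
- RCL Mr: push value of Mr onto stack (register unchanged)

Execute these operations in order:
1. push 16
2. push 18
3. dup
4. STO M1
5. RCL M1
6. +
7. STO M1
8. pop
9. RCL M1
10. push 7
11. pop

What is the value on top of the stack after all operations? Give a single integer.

Answer: 36

Derivation:
After op 1 (push 16): stack=[16] mem=[0,0,0,0]
After op 2 (push 18): stack=[16,18] mem=[0,0,0,0]
After op 3 (dup): stack=[16,18,18] mem=[0,0,0,0]
After op 4 (STO M1): stack=[16,18] mem=[0,18,0,0]
After op 5 (RCL M1): stack=[16,18,18] mem=[0,18,0,0]
After op 6 (+): stack=[16,36] mem=[0,18,0,0]
After op 7 (STO M1): stack=[16] mem=[0,36,0,0]
After op 8 (pop): stack=[empty] mem=[0,36,0,0]
After op 9 (RCL M1): stack=[36] mem=[0,36,0,0]
After op 10 (push 7): stack=[36,7] mem=[0,36,0,0]
After op 11 (pop): stack=[36] mem=[0,36,0,0]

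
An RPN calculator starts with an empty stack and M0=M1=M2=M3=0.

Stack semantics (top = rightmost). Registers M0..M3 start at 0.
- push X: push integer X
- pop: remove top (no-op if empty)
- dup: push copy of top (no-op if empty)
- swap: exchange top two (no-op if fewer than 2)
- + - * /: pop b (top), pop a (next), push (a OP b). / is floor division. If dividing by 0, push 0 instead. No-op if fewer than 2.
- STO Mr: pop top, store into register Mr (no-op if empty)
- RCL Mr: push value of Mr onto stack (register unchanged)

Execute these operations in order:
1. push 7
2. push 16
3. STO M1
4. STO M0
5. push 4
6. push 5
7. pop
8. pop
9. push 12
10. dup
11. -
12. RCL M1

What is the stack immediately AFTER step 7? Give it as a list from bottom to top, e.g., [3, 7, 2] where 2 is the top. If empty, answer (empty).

After op 1 (push 7): stack=[7] mem=[0,0,0,0]
After op 2 (push 16): stack=[7,16] mem=[0,0,0,0]
After op 3 (STO M1): stack=[7] mem=[0,16,0,0]
After op 4 (STO M0): stack=[empty] mem=[7,16,0,0]
After op 5 (push 4): stack=[4] mem=[7,16,0,0]
After op 6 (push 5): stack=[4,5] mem=[7,16,0,0]
After op 7 (pop): stack=[4] mem=[7,16,0,0]

[4]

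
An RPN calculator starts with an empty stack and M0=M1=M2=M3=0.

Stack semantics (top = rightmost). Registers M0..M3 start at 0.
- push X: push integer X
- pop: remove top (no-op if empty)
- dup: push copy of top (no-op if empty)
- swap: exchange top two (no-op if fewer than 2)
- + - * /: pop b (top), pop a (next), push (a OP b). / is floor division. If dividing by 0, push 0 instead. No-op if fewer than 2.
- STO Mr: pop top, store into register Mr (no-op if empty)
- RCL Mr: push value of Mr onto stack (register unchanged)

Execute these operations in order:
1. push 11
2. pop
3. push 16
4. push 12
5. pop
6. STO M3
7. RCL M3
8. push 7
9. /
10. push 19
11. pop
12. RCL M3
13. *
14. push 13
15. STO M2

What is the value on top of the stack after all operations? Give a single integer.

Answer: 32

Derivation:
After op 1 (push 11): stack=[11] mem=[0,0,0,0]
After op 2 (pop): stack=[empty] mem=[0,0,0,0]
After op 3 (push 16): stack=[16] mem=[0,0,0,0]
After op 4 (push 12): stack=[16,12] mem=[0,0,0,0]
After op 5 (pop): stack=[16] mem=[0,0,0,0]
After op 6 (STO M3): stack=[empty] mem=[0,0,0,16]
After op 7 (RCL M3): stack=[16] mem=[0,0,0,16]
After op 8 (push 7): stack=[16,7] mem=[0,0,0,16]
After op 9 (/): stack=[2] mem=[0,0,0,16]
After op 10 (push 19): stack=[2,19] mem=[0,0,0,16]
After op 11 (pop): stack=[2] mem=[0,0,0,16]
After op 12 (RCL M3): stack=[2,16] mem=[0,0,0,16]
After op 13 (*): stack=[32] mem=[0,0,0,16]
After op 14 (push 13): stack=[32,13] mem=[0,0,0,16]
After op 15 (STO M2): stack=[32] mem=[0,0,13,16]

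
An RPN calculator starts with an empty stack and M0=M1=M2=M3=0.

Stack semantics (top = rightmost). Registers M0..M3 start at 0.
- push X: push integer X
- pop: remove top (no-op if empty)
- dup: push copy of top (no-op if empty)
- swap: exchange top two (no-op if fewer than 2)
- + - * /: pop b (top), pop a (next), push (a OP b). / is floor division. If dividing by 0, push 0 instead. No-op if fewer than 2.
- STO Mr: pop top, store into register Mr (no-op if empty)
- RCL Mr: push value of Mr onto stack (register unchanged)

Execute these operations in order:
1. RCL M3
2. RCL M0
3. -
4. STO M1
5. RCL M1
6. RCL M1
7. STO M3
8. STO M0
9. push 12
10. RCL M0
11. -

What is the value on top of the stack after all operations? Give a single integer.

Answer: 12

Derivation:
After op 1 (RCL M3): stack=[0] mem=[0,0,0,0]
After op 2 (RCL M0): stack=[0,0] mem=[0,0,0,0]
After op 3 (-): stack=[0] mem=[0,0,0,0]
After op 4 (STO M1): stack=[empty] mem=[0,0,0,0]
After op 5 (RCL M1): stack=[0] mem=[0,0,0,0]
After op 6 (RCL M1): stack=[0,0] mem=[0,0,0,0]
After op 7 (STO M3): stack=[0] mem=[0,0,0,0]
After op 8 (STO M0): stack=[empty] mem=[0,0,0,0]
After op 9 (push 12): stack=[12] mem=[0,0,0,0]
After op 10 (RCL M0): stack=[12,0] mem=[0,0,0,0]
After op 11 (-): stack=[12] mem=[0,0,0,0]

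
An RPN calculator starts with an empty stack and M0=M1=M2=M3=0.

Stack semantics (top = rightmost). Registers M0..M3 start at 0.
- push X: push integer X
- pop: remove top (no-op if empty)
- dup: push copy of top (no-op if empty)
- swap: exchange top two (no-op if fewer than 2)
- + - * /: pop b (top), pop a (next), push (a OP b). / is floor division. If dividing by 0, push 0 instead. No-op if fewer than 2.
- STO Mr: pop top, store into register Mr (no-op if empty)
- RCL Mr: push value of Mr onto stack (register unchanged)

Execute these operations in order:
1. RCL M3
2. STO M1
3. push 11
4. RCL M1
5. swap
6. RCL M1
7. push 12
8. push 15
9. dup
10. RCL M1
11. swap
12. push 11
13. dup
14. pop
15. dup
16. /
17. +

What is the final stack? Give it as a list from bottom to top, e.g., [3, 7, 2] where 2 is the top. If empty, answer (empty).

After op 1 (RCL M3): stack=[0] mem=[0,0,0,0]
After op 2 (STO M1): stack=[empty] mem=[0,0,0,0]
After op 3 (push 11): stack=[11] mem=[0,0,0,0]
After op 4 (RCL M1): stack=[11,0] mem=[0,0,0,0]
After op 5 (swap): stack=[0,11] mem=[0,0,0,0]
After op 6 (RCL M1): stack=[0,11,0] mem=[0,0,0,0]
After op 7 (push 12): stack=[0,11,0,12] mem=[0,0,0,0]
After op 8 (push 15): stack=[0,11,0,12,15] mem=[0,0,0,0]
After op 9 (dup): stack=[0,11,0,12,15,15] mem=[0,0,0,0]
After op 10 (RCL M1): stack=[0,11,0,12,15,15,0] mem=[0,0,0,0]
After op 11 (swap): stack=[0,11,0,12,15,0,15] mem=[0,0,0,0]
After op 12 (push 11): stack=[0,11,0,12,15,0,15,11] mem=[0,0,0,0]
After op 13 (dup): stack=[0,11,0,12,15,0,15,11,11] mem=[0,0,0,0]
After op 14 (pop): stack=[0,11,0,12,15,0,15,11] mem=[0,0,0,0]
After op 15 (dup): stack=[0,11,0,12,15,0,15,11,11] mem=[0,0,0,0]
After op 16 (/): stack=[0,11,0,12,15,0,15,1] mem=[0,0,0,0]
After op 17 (+): stack=[0,11,0,12,15,0,16] mem=[0,0,0,0]

Answer: [0, 11, 0, 12, 15, 0, 16]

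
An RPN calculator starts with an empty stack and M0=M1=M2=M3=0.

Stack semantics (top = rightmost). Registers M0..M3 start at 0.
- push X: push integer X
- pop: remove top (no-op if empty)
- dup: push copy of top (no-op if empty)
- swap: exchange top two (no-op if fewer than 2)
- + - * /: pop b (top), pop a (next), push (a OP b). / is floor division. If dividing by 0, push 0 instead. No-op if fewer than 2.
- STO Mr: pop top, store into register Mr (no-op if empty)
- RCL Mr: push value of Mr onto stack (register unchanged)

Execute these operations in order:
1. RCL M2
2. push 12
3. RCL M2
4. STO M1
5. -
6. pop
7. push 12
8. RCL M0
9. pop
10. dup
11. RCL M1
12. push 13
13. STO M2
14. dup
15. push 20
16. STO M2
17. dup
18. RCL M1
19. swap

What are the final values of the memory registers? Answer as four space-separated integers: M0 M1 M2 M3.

Answer: 0 0 20 0

Derivation:
After op 1 (RCL M2): stack=[0] mem=[0,0,0,0]
After op 2 (push 12): stack=[0,12] mem=[0,0,0,0]
After op 3 (RCL M2): stack=[0,12,0] mem=[0,0,0,0]
After op 4 (STO M1): stack=[0,12] mem=[0,0,0,0]
After op 5 (-): stack=[-12] mem=[0,0,0,0]
After op 6 (pop): stack=[empty] mem=[0,0,0,0]
After op 7 (push 12): stack=[12] mem=[0,0,0,0]
After op 8 (RCL M0): stack=[12,0] mem=[0,0,0,0]
After op 9 (pop): stack=[12] mem=[0,0,0,0]
After op 10 (dup): stack=[12,12] mem=[0,0,0,0]
After op 11 (RCL M1): stack=[12,12,0] mem=[0,0,0,0]
After op 12 (push 13): stack=[12,12,0,13] mem=[0,0,0,0]
After op 13 (STO M2): stack=[12,12,0] mem=[0,0,13,0]
After op 14 (dup): stack=[12,12,0,0] mem=[0,0,13,0]
After op 15 (push 20): stack=[12,12,0,0,20] mem=[0,0,13,0]
After op 16 (STO M2): stack=[12,12,0,0] mem=[0,0,20,0]
After op 17 (dup): stack=[12,12,0,0,0] mem=[0,0,20,0]
After op 18 (RCL M1): stack=[12,12,0,0,0,0] mem=[0,0,20,0]
After op 19 (swap): stack=[12,12,0,0,0,0] mem=[0,0,20,0]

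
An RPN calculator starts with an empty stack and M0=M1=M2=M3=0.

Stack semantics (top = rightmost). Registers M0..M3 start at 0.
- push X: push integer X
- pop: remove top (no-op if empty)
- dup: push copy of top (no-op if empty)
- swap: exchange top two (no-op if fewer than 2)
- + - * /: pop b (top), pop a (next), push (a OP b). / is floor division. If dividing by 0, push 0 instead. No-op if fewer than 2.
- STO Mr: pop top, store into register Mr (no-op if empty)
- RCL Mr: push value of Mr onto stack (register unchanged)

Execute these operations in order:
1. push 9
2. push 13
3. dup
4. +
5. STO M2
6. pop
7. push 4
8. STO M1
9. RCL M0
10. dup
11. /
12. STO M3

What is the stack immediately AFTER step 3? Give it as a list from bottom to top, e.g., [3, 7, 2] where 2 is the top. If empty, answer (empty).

After op 1 (push 9): stack=[9] mem=[0,0,0,0]
After op 2 (push 13): stack=[9,13] mem=[0,0,0,0]
After op 3 (dup): stack=[9,13,13] mem=[0,0,0,0]

[9, 13, 13]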